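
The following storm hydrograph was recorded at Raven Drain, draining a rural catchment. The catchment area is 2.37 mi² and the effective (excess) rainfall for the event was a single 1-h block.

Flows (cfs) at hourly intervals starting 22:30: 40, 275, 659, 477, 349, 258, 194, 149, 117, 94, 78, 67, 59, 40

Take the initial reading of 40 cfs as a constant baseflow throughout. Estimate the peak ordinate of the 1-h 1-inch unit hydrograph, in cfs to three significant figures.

Direct runoff: 0.0, 235.0, 619.0, 437.0, 309.0, 218.0, 154.0, 109.0, 77.0, 54.0, 38.0, 27.0, 19.0, 0.0 cfs; ΣQ_DR = 2296 cfs, peak = 619.0 cfs.
Runoff depth d = ΣQ_DR·Δt / A = 2296 × 3600 / (2.37 mi²) = 1.501 in.
The 1-inch UH is the DRH scaled by (1 in)/d, so U_p = 619.0 × 1/1.501 = 412 cfs.

U_p ≈ 412 cfs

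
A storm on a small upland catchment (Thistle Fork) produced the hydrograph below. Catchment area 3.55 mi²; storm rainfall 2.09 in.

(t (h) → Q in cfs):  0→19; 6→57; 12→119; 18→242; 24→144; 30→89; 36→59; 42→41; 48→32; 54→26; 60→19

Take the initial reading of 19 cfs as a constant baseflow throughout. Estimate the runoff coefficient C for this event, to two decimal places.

ΣQ_DR = 638.0 cfs; V = ΣQ_DR·Δt = 1.378 × 10^7 ft³.
Runoff depth d = V / A = 1.671 in.
C = d / P = 1.671 / 2.09 = 0.80.

C ≈ 0.80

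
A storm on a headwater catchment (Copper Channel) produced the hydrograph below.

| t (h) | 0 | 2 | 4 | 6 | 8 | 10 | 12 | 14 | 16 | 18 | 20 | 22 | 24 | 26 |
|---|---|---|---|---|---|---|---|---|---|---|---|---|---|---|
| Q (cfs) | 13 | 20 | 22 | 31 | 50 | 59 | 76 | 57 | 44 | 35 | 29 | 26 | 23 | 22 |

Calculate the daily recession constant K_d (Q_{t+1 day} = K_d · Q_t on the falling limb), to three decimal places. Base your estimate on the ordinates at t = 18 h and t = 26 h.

K_d ≈ 0.248

Between t = 18 h and t = 26 h the flow falls from 35 to 22 cfs over 4×2 h = 8 h.
Per-interval ratio K = (22/35)^(1/4) = 0.8904; K_d = K^(24/2) = 0.248.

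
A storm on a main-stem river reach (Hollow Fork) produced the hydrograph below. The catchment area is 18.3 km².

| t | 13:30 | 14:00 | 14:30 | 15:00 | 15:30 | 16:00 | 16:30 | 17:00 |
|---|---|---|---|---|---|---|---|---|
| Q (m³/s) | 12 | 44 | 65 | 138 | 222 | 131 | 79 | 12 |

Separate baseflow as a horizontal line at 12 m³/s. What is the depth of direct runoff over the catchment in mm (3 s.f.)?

Direct runoff: 0.0, 32.0, 53.0, 126.0, 210.0, 119.0, 67.0, 0.0 m³/s; ΣQ_DR = 607.0 m³/s.
V = ΣQ_DR · Δt = 607.0 × 1800 s = 1.093 × 10^6 m³.
Over A = 18.3 km², depth = V / A = 59.7 mm.

d ≈ 59.7 mm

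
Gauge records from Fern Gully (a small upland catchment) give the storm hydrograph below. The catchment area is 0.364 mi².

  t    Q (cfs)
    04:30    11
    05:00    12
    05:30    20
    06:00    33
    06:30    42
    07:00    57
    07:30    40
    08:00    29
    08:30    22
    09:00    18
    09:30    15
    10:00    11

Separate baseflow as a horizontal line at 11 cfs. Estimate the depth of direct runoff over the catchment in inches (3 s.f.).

Direct runoff: 0.0, 1.0, 9.0, 22.0, 31.0, 46.0, 29.0, 18.0, 11.0, 7.0, 4.0, 0.0 cfs; ΣQ_DR = 178.0 cfs.
V = ΣQ_DR · Δt = 178.0 × 1800 s = 3.204 × 10^5 ft³.
Over A = 0.364 mi², depth = V / A = 0.379 in.

d ≈ 0.379 in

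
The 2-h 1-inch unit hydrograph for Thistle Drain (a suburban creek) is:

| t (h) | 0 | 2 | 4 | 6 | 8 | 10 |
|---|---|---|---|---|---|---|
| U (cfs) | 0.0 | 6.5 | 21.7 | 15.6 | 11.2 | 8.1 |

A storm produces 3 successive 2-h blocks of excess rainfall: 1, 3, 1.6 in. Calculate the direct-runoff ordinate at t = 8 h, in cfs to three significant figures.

Q ≈ 92.7 cfs

By discrete convolution, Q_j = Σ (P_i / 1 in) · U_{j−i}.
At t = 8 h (j=4): Q = (1/1)·11.2 + (3/1)·15.6 + (1.6/1)·21.7 = 92.7 cfs.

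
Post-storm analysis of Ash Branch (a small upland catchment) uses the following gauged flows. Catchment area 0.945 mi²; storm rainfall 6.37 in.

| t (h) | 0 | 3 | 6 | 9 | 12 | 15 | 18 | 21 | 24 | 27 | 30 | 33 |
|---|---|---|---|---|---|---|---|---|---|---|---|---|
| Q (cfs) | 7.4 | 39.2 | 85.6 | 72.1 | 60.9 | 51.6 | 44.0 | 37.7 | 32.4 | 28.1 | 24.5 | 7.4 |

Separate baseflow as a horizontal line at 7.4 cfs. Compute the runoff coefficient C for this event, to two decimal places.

C ≈ 0.31

ΣQ_DR = 402.1 cfs; V = ΣQ_DR·Δt = 4.343 × 10^6 ft³.
Runoff depth d = V / A = 1.978 in.
C = d / P = 1.978 / 6.37 = 0.31.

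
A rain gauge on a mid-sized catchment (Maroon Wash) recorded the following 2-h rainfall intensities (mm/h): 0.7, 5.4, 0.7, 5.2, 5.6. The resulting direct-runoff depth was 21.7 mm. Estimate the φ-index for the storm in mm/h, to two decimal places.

Only the 3 blocks with intensity above φ contribute runoff: 5.4, 5.2, 5.6 mm/h.
Σ(I−φ)·Δt = d  ⇒  (5.4+5.2+5.6 − 3φ)·2 = 21.7
φ = (16.20 − 21.7/2) / 3 = 1.78 mm/h.

φ ≈ 1.78 mm/h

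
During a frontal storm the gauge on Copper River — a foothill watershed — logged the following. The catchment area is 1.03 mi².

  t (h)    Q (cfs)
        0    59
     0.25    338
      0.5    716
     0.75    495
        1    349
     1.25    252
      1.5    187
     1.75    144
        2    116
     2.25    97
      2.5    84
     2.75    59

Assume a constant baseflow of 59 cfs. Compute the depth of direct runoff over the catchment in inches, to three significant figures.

d ≈ 0.823 in

Direct runoff: 0.0, 279.0, 657.0, 436.0, 290.0, 193.0, 128.0, 85.0, 57.0, 38.0, 25.0, 0.0 cfs; ΣQ_DR = 2188 cfs.
V = ΣQ_DR · Δt = 2188 × 900 s = 1.969 × 10^6 ft³.
Over A = 1.03 mi², depth = V / A = 0.823 in.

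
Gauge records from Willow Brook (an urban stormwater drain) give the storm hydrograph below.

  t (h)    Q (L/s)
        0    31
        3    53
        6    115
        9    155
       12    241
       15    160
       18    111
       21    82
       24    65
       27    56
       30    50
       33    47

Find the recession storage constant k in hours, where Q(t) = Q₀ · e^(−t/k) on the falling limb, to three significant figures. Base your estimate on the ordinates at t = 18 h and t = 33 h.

On the falling limb, Q drops from 111 to 47 L/s between t = 18 h and t = 33 h (Δt = 15 h).
k = −Δt / ln(Q₂/Q₁) = −15 / ln(47/111) = 17.5 h.

k ≈ 17.5 h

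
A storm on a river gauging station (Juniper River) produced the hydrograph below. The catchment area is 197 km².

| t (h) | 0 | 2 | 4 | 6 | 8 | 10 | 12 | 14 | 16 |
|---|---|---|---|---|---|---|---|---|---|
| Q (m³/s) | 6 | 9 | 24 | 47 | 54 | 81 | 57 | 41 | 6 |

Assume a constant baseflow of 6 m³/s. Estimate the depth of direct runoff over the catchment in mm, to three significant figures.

d ≈ 9.90 mm

Direct runoff: 0.0, 3.0, 18.0, 41.0, 48.0, 75.0, 51.0, 35.0, 0.0 m³/s; ΣQ_DR = 271.0 m³/s.
V = ΣQ_DR · Δt = 271.0 × 7200 s = 1.951 × 10^6 m³.
Over A = 197 km², depth = V / A = 9.90 mm.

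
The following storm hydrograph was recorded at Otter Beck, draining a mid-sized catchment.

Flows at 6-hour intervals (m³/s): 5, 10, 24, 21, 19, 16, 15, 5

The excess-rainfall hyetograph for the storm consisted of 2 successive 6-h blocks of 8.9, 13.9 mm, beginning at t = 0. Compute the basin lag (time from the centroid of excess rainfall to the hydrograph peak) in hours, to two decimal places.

Centroid of excess rainfall: t_c = Σ P_i·t̄_i / ΣP_i = 6.6579 h (block centres at 3, 9 h).
Hydrograph peak occurs at t = 12 h, so basin lag t_L = 12 − 6.6579 = 5.34 h.

t_L ≈ 5.34 h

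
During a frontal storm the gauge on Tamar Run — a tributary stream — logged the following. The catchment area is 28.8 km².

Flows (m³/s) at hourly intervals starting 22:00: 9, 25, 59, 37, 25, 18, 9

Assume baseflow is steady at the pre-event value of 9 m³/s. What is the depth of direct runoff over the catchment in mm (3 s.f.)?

d ≈ 14.9 mm

Direct runoff: 0.0, 16.0, 50.0, 28.0, 16.0, 9.0, 0.0 m³/s; ΣQ_DR = 119.0 m³/s.
V = ΣQ_DR · Δt = 119.0 × 3600 s = 4.284 × 10^5 m³.
Over A = 28.8 km², depth = V / A = 14.9 mm.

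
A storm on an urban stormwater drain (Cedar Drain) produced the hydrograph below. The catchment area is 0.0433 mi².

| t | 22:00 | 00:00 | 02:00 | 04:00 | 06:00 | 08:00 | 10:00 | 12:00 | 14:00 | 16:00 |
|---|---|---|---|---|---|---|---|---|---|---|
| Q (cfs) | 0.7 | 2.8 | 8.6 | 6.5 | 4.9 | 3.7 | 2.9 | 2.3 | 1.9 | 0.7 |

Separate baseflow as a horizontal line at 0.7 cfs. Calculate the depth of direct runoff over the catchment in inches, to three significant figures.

Direct runoff: 0.0, 2.1, 7.9, 5.8, 4.2, 3.0, 2.2, 1.6, 1.2, 0.0 cfs; ΣQ_DR = 28.00 cfs.
V = ΣQ_DR · Δt = 28.00 × 7200 s = 2.016 × 10^5 ft³.
Over A = 0.0433 mi², depth = V / A = 2.00 in.

d ≈ 2.00 in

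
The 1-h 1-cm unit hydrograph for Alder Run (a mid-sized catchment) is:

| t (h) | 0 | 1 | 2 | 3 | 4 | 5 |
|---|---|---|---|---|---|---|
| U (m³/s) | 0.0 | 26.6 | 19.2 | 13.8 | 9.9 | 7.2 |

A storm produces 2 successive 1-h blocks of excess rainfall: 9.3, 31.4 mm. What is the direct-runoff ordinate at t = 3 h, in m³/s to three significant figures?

Q ≈ 73.1 m³/s

By discrete convolution, Q_j = Σ (P_i / 10 mm) · U_{j−i}.
At t = 3 h (j=3): Q = (9.3/10)·13.8 + (31.4/10)·19.2 = 73.1 m³/s.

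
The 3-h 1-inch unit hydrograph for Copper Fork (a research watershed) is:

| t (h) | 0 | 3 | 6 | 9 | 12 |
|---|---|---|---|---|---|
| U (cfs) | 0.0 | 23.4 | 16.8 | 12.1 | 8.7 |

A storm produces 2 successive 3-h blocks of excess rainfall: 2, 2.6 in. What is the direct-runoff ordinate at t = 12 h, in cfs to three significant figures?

Q ≈ 48.9 cfs

By discrete convolution, Q_j = Σ (P_i / 1 in) · U_{j−i}.
At t = 12 h (j=4): Q = (2/1)·8.7 + (2.6/1)·12.1 = 48.9 cfs.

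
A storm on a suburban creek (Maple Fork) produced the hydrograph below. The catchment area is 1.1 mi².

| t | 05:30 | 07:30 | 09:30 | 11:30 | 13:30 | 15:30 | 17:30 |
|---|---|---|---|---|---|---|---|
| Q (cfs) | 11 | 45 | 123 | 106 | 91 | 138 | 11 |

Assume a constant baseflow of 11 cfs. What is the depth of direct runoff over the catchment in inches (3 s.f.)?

d ≈ 1.26 in

Direct runoff: 0.0, 34.0, 112.0, 95.0, 80.0, 127.0, 0.0 cfs; ΣQ_DR = 448.0 cfs.
V = ΣQ_DR · Δt = 448.0 × 7200 s = 3.226 × 10^6 ft³.
Over A = 1.1 mi², depth = V / A = 1.26 in.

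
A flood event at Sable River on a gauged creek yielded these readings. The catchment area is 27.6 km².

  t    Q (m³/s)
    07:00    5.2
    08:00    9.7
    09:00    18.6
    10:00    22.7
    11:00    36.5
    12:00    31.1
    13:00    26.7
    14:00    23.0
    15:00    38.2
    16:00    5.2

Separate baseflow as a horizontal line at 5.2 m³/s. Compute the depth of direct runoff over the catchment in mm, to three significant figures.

Direct runoff: 0.0, 4.5, 13.4, 17.5, 31.3, 25.9, 21.5, 17.8, 33.0, 0.0 m³/s; ΣQ_DR = 164.9 m³/s.
V = ΣQ_DR · Δt = 164.9 × 3600 s = 5.936 × 10^5 m³.
Over A = 27.6 km², depth = V / A = 21.5 mm.

d ≈ 21.5 mm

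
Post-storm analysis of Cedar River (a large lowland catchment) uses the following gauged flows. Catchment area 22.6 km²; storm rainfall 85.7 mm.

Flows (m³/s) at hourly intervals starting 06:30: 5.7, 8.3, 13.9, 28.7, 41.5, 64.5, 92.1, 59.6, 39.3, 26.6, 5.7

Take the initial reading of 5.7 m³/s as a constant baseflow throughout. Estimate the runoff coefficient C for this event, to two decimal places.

C ≈ 0.60

ΣQ_DR = 323.2 m³/s; V = ΣQ_DR·Δt = 1.164 × 10^6 m³.
Runoff depth d = V / A = 51.48 mm.
C = d / P = 51.48 / 85.7 = 0.60.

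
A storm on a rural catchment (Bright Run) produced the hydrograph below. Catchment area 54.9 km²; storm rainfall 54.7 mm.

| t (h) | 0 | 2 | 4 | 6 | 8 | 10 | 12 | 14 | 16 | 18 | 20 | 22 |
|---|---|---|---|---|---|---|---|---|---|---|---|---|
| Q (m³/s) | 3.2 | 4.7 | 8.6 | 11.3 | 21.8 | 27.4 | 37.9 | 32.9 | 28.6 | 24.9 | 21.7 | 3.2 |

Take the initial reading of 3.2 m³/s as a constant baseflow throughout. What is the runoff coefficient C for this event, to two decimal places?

C ≈ 0.45

ΣQ_DR = 187.8 m³/s; V = ΣQ_DR·Δt = 1.352 × 10^6 m³.
Runoff depth d = V / A = 24.63 mm.
C = d / P = 24.63 / 54.7 = 0.45.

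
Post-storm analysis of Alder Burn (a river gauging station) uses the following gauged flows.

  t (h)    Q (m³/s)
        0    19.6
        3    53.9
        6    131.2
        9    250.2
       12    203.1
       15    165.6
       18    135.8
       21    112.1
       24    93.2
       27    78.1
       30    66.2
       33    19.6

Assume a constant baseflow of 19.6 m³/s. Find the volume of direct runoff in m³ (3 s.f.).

V ≈ 1.18 × 10^7 m³

Direct-runoff ordinates (Q − Q_b): 0.0, 34.3, 111.6, 230.6, 183.5, 146.0, 116.2, 92.5, 73.6, 58.5, 46.6, 0.0 m³/s.
ΣQ_DR = 1093 m³/s.
With Δt = 3 h = 10800 s, V = ΣQ_DR · Δt = 1093 × 10800 = 1.18 × 10^7 m³.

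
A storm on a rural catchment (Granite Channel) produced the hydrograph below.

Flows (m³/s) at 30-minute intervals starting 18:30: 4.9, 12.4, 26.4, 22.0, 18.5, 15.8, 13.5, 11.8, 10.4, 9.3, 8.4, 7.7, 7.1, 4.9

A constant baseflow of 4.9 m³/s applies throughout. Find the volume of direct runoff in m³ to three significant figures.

Direct-runoff ordinates (Q − Q_b): 0.0, 7.5, 21.5, 17.1, 13.6, 10.9, 8.6, 6.9, 5.5, 4.4, 3.5, 2.8, 2.2, 0.0 m³/s.
ΣQ_DR = 104.5 m³/s.
With Δt = 0.5 h = 1800 s, V = ΣQ_DR · Δt = 104.5 × 1800 = 1.88 × 10^5 m³.

V ≈ 1.88 × 10^5 m³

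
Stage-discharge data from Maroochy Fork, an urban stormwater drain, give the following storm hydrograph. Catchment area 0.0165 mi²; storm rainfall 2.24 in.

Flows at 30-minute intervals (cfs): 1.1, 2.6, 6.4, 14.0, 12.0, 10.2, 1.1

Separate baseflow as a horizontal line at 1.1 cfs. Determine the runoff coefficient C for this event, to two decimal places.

ΣQ_DR = 39.70 cfs; V = ΣQ_DR·Δt = 71460 ft³.
Runoff depth d = V / A = 1.864 in.
C = d / P = 1.864 / 2.24 = 0.83.

C ≈ 0.83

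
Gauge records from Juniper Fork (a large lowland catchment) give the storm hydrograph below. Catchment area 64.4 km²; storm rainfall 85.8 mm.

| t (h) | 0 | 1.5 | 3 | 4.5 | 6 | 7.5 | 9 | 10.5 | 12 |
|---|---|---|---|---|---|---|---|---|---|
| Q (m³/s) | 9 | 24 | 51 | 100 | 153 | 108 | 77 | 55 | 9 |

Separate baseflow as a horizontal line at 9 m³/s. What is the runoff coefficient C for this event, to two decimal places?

ΣQ_DR = 505.0 m³/s; V = ΣQ_DR·Δt = 2.727 × 10^6 m³.
Runoff depth d = V / A = 42.34 mm.
C = d / P = 42.34 / 85.8 = 0.49.

C ≈ 0.49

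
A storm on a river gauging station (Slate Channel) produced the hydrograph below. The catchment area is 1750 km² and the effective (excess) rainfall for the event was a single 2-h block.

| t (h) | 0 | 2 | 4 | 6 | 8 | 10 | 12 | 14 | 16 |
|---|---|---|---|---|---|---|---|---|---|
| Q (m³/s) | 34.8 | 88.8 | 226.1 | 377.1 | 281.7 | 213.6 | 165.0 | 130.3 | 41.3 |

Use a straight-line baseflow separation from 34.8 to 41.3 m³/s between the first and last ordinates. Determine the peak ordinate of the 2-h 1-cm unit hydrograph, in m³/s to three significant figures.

Direct runoff: 0.00, 53.19, 189.68, 339.86, 243.65, 174.74, 125.33, 89.81, 0.00 m³/s; ΣQ_DR = 1216 m³/s, peak = 339.86 m³/s.
Runoff depth d = ΣQ_DR·Δt / A = 1216 × 7200 / (1750 km²) = 5.004 mm.
The 1-cm UH is the DRH scaled by (10 mm)/d, so U_p = 339.86 × 10/5.004 = 679 m³/s.

U_p ≈ 679 m³/s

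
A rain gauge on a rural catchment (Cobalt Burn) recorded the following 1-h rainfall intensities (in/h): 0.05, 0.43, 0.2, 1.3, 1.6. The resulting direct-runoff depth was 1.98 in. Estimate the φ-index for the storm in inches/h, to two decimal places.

φ ≈ 0.46 in/h

Only the 2 blocks with intensity above φ contribute runoff: 1.3, 1.6 in/h.
Σ(I−φ)·Δt = d  ⇒  (1.3+1.6 − 2φ)·1 = 1.98
φ = (2.900 − 1.98/1) / 2 = 0.46 in/h.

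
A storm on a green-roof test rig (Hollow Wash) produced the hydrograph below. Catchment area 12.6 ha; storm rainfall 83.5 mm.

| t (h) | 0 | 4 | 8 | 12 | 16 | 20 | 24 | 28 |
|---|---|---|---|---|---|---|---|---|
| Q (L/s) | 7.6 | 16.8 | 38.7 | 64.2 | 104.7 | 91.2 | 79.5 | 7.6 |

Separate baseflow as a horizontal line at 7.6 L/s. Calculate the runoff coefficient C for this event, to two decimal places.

C ≈ 0.48

ΣQ_DR = 349.5 L/s; V = ΣQ_DR·Δt = 5.033 × 10^6 L.
Runoff depth d = V / A = 39.94 mm.
C = d / P = 39.94 / 83.5 = 0.48.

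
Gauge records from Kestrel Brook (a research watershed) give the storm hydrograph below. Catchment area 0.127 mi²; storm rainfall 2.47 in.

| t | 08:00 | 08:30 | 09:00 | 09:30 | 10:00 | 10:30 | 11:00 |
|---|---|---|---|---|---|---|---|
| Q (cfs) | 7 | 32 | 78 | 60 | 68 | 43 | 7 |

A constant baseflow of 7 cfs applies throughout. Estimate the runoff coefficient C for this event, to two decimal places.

C ≈ 0.61

ΣQ_DR = 246.0 cfs; V = ΣQ_DR·Δt = 4.428 × 10^5 ft³.
Runoff depth d = V / A = 1.501 in.
C = d / P = 1.501 / 2.47 = 0.61.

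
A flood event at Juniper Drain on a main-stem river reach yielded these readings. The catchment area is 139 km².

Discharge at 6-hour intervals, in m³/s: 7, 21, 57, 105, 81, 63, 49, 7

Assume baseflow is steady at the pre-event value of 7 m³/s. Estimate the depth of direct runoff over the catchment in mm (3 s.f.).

d ≈ 51.9 mm

Direct runoff: 0.0, 14.0, 50.0, 98.0, 74.0, 56.0, 42.0, 0.0 m³/s; ΣQ_DR = 334.0 m³/s.
V = ΣQ_DR · Δt = 334.0 × 21600 s = 7.214 × 10^6 m³.
Over A = 139 km², depth = V / A = 51.9 mm.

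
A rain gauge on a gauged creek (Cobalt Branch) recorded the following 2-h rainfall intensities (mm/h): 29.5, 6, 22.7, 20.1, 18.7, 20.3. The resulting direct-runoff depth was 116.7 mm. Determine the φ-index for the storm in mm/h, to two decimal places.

Only the 5 blocks with intensity above φ contribute runoff: 29.5, 22.7, 20.1, 18.7, 20.3 mm/h.
Σ(I−φ)·Δt = d  ⇒  (29.5+22.7+20.1+18.7+20.3 − 5φ)·2 = 116.7
φ = (111.3 − 116.7/2) / 5 = 10.59 mm/h.

φ ≈ 10.59 mm/h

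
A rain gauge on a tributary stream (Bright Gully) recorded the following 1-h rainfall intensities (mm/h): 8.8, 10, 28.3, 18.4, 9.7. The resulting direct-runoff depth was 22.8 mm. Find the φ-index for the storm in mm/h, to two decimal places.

φ ≈ 11.95 mm/h

Only the 2 blocks with intensity above φ contribute runoff: 28.3, 18.4 mm/h.
Σ(I−φ)·Δt = d  ⇒  (28.3+18.4 − 2φ)·1 = 22.8
φ = (46.70 − 22.8/1) / 2 = 11.95 mm/h.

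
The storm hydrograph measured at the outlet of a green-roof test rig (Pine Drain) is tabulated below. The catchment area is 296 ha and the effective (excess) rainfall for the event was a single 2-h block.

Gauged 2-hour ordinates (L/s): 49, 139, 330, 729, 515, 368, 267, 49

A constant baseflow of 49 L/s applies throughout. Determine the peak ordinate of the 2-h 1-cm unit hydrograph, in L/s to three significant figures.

U_p ≈ 1360 L/s

Direct runoff: 0.0, 90.0, 281.0, 680.0, 466.0, 319.0, 218.0, 0.0 L/s; ΣQ_DR = 2054 L/s, peak = 680.0 L/s.
Runoff depth d = ΣQ_DR·Δt / A = 2054 × 7200 / (296 ha) = 4.996 mm.
The 1-cm UH is the DRH scaled by (10 mm)/d, so U_p = 680.0 × 10/4.996 = 1360 L/s.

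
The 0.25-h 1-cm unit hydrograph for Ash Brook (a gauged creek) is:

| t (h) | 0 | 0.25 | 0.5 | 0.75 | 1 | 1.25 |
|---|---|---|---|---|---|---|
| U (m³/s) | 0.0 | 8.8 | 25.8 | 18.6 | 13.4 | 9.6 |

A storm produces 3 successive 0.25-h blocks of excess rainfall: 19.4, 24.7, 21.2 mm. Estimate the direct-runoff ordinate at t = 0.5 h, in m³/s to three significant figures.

By discrete convolution, Q_j = Σ (P_i / 10 mm) · U_{j−i}.
At t = 0.5 h (j=2): Q = (19.4/10)·25.8 + (24.7/10)·8.8 + (21.2/10)·0.0 = 71.8 m³/s.

Q ≈ 71.8 m³/s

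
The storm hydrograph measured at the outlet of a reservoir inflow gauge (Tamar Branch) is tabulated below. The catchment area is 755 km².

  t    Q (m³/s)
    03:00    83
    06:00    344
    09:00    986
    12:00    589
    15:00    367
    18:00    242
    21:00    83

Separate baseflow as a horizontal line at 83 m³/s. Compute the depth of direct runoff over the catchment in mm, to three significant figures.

d ≈ 30.2 mm

Direct runoff: 0.0, 261.0, 903.0, 506.0, 284.0, 159.0, 0.0 m³/s; ΣQ_DR = 2113 m³/s.
V = ΣQ_DR · Δt = 2113 × 10800 s = 2.282 × 10^7 m³.
Over A = 755 km², depth = V / A = 30.2 mm.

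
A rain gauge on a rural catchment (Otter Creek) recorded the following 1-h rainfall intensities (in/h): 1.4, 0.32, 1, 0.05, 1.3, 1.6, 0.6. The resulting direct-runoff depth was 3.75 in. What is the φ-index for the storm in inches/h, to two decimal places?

φ ≈ 0.43 in/h

Only the 5 blocks with intensity above φ contribute runoff: 1.4, 1, 1.3, 1.6, 0.6 in/h.
Σ(I−φ)·Δt = d  ⇒  (1.4+1+1.3+1.6+0.6 − 5φ)·1 = 3.75
φ = (5.900 − 3.75/1) / 5 = 0.43 in/h.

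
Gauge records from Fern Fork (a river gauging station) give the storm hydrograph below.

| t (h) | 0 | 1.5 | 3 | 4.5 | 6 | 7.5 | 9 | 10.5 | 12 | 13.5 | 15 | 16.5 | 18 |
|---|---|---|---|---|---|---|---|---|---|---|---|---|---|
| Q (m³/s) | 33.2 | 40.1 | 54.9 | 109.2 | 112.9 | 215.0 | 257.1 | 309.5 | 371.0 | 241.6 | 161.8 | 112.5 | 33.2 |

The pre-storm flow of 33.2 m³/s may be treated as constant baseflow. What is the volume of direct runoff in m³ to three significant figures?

V ≈ 8.75 × 10^6 m³

Direct-runoff ordinates (Q − Q_b): 0.0, 6.9, 21.7, 76.0, 79.7, 181.8, 223.9, 276.3, 337.8, 208.4, 128.6, 79.3, 0.0 m³/s.
ΣQ_DR = 1620 m³/s.
With Δt = 1.5 h = 5400 s, V = ΣQ_DR · Δt = 1620 × 5400 = 8.75 × 10^6 m³.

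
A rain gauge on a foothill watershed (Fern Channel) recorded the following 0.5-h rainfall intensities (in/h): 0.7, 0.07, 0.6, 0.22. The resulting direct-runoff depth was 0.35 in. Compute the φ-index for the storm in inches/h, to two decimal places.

φ ≈ 0.30 in/h

Only the 2 blocks with intensity above φ contribute runoff: 0.7, 0.6 in/h.
Σ(I−φ)·Δt = d  ⇒  (0.7+0.6 − 2φ)·0.5 = 0.35
φ = (1.300 − 0.35/0.5) / 2 = 0.30 in/h.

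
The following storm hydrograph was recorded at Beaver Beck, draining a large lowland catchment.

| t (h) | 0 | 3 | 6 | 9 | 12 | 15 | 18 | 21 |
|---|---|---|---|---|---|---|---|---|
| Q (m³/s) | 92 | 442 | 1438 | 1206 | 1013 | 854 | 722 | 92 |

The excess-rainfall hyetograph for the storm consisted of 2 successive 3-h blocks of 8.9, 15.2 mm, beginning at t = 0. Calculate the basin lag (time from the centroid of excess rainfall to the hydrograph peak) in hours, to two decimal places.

t_L ≈ 2.61 h

Centroid of excess rainfall: t_c = Σ P_i·t̄_i / ΣP_i = 3.3921 h (block centres at 1.5, 4.5 h).
Hydrograph peak occurs at t = 6 h, so basin lag t_L = 6 − 3.3921 = 2.61 h.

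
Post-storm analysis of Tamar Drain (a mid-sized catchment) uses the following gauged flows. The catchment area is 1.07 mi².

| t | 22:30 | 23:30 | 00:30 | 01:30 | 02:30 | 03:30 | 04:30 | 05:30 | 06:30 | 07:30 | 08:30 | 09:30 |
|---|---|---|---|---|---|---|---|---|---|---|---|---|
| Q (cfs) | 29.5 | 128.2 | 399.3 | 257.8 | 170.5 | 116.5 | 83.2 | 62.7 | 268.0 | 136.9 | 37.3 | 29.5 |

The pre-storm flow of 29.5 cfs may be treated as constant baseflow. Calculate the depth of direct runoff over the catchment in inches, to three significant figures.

d ≈ 1.98 in

Direct runoff: 0.0, 98.7, 369.8, 228.3, 141.0, 87.0, 53.7, 33.2, 238.5, 107.4, 7.8, 0.0 cfs; ΣQ_DR = 1365 cfs.
V = ΣQ_DR · Δt = 1365 × 3600 s = 4.915 × 10^6 ft³.
Over A = 1.07 mi², depth = V / A = 1.98 in.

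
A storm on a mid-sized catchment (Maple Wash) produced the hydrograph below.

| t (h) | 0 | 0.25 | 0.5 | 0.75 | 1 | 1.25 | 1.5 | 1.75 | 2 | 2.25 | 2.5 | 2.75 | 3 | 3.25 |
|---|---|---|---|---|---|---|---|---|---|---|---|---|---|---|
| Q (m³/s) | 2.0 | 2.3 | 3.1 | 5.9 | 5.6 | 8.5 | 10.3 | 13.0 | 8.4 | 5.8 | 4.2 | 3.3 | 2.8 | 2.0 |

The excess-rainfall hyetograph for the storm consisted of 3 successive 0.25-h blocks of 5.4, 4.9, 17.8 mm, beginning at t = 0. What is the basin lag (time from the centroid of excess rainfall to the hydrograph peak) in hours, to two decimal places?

Centroid of excess rainfall: t_c = Σ P_i·t̄_i / ΣP_i = 0.4853 h (block centres at 0.125, 0.375, 0.625 h).
Hydrograph peak occurs at t = 1.75 h, so basin lag t_L = 1.75 − 0.4853 = 1.26 h.

t_L ≈ 1.26 h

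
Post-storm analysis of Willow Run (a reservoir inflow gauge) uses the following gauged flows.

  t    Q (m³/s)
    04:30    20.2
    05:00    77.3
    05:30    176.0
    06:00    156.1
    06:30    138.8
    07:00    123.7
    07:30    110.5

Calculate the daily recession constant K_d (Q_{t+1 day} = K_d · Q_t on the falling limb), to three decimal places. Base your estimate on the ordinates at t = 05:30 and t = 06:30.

Between t = 05:30 and t = 06:30 the flow falls from 176.0 to 138.8 m³/s over 2×0.5 h = 1 h.
Per-interval ratio K = (138.8/176.0)^(1/2) = 0.8881; K_d = K^(24/0.5) = 0.003.

K_d ≈ 0.003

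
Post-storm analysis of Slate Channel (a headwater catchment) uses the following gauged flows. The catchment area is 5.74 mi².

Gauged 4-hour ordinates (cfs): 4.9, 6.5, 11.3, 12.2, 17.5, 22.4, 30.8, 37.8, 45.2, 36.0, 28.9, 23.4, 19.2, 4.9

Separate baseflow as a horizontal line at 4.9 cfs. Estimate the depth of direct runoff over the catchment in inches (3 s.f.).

d ≈ 0.251 in

Direct runoff: 0.0, 1.6, 6.4, 7.3, 12.6, 17.5, 25.9, 32.9, 40.3, 31.1, 24.0, 18.5, 14.3, 0.0 cfs; ΣQ_DR = 232.4 cfs.
V = ΣQ_DR · Δt = 232.4 × 14400 s = 3.347 × 10^6 ft³.
Over A = 5.74 mi², depth = V / A = 0.251 in.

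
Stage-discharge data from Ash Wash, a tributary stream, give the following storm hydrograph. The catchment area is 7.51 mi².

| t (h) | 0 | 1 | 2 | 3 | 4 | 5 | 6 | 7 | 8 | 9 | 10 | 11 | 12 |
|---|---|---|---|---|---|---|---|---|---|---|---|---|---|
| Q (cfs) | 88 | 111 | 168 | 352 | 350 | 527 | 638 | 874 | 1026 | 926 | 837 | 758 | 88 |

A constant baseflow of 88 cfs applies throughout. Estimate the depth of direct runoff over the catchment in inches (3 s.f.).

Direct runoff: 0.0, 23.0, 80.0, 264.0, 262.0, 439.0, 550.0, 786.0, 938.0, 838.0, 749.0, 670.0, 0.0 cfs; ΣQ_DR = 5599 cfs.
V = ΣQ_DR · Δt = 5599 × 3600 s = 2.016 × 10^7 ft³.
Over A = 7.51 mi², depth = V / A = 1.16 in.

d ≈ 1.16 in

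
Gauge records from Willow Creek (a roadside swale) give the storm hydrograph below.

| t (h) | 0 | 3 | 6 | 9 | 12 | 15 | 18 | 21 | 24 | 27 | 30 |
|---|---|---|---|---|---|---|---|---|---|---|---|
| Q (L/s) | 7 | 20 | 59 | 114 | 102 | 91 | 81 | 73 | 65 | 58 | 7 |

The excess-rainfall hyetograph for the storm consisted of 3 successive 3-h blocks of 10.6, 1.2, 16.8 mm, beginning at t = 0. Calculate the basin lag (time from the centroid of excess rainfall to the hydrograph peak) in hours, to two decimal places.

t_L ≈ 3.85 h

Centroid of excess rainfall: t_c = Σ P_i·t̄_i / ΣP_i = 5.1503 h (block centres at 1.5, 4.5, 7.5 h).
Hydrograph peak occurs at t = 9 h, so basin lag t_L = 9 − 5.1503 = 3.85 h.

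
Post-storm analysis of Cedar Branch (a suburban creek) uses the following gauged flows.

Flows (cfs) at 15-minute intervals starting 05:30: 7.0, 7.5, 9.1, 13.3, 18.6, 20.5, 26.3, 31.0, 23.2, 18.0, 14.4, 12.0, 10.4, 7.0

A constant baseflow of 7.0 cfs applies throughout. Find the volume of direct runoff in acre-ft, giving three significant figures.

V ≈ 2.49 acre-ft

Direct-runoff ordinates (Q − Q_b): 0.0, 0.5, 2.1, 6.3, 11.6, 13.5, 19.3, 24.0, 16.2, 11.0, 7.4, 5.0, 3.4, 0.0 cfs.
ΣQ_DR = 120.3 cfs.
With Δt = 0.25 h = 900 s, V = ΣQ_DR · Δt = 120.3 × 900 = 1.08 × 10^5 ft³ = 2.49 acre-ft.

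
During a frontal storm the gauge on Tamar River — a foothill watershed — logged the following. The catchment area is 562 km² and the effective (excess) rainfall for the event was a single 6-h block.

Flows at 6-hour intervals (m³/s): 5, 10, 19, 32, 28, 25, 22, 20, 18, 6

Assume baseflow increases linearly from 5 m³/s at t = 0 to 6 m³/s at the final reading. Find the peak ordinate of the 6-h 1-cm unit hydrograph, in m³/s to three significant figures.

U_p ≈ 53.4 m³/s

Direct runoff: 0.00, 4.89, 13.78, 26.67, 22.56, 19.44, 16.33, 14.22, 12.11, 0.00 m³/s; ΣQ_DR = 130.0 m³/s, peak = 26.67 m³/s.
Runoff depth d = ΣQ_DR·Δt / A = 130.0 × 21600 / (562 km²) = 4.996 mm.
The 1-cm UH is the DRH scaled by (10 mm)/d, so U_p = 26.67 × 10/4.996 = 53.4 m³/s.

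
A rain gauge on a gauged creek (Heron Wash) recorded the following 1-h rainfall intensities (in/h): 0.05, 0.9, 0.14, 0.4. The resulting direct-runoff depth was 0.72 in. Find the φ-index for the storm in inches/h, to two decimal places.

Only the 2 blocks with intensity above φ contribute runoff: 0.9, 0.4 in/h.
Σ(I−φ)·Δt = d  ⇒  (0.9+0.4 − 2φ)·1 = 0.72
φ = (1.300 − 0.72/1) / 2 = 0.29 in/h.

φ ≈ 0.29 in/h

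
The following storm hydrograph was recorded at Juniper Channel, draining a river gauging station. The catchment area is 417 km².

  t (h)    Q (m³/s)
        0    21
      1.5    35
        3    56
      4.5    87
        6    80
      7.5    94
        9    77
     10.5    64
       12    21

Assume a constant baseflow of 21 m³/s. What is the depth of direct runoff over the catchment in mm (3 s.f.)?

d ≈ 4.48 mm

Direct runoff: 0.0, 14.0, 35.0, 66.0, 59.0, 73.0, 56.0, 43.0, 0.0 m³/s; ΣQ_DR = 346.0 m³/s.
V = ΣQ_DR · Δt = 346.0 × 5400 s = 1.868 × 10^6 m³.
Over A = 417 km², depth = V / A = 4.48 mm.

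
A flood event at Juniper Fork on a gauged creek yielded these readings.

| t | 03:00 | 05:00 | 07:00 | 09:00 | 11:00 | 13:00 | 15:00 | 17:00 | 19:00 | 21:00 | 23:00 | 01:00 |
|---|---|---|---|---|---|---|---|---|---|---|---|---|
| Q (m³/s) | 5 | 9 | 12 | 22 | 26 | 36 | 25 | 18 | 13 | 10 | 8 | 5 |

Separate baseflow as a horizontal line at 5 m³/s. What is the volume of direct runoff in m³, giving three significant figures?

V ≈ 9.29 × 10^5 m³

Direct-runoff ordinates (Q − Q_b): 0.0, 4.0, 7.0, 17.0, 21.0, 31.0, 20.0, 13.0, 8.0, 5.0, 3.0, 0.0 m³/s.
ΣQ_DR = 129.0 m³/s.
With Δt = 2 h = 7200 s, V = ΣQ_DR · Δt = 129.0 × 7200 = 9.29 × 10^5 m³.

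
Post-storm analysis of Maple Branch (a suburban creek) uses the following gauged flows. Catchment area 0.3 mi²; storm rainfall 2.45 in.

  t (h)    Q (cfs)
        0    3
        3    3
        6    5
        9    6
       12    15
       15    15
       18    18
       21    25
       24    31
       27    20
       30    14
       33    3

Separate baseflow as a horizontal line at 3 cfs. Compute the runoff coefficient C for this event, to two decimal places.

ΣQ_DR = 122.0 cfs; V = ΣQ_DR·Δt = 1.318 × 10^6 ft³.
Runoff depth d = V / A = 1.890 in.
C = d / P = 1.890 / 2.45 = 0.77.

C ≈ 0.77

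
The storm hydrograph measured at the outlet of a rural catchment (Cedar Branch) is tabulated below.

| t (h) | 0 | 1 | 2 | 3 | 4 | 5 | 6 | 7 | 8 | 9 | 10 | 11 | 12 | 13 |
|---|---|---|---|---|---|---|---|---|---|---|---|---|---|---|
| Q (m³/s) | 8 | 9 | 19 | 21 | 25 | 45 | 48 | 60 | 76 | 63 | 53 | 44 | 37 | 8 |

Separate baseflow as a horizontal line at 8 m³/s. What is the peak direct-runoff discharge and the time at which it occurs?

Subtracting baseflow gives direct-runoff ordinates: 0.0, 1.0, 11.0, 13.0, 17.0, 37.0, 40.0, 52.0, 68.0, 55.0, 45.0, 36.0, 29.0, 0.0 m³/s.
The maximum is 68.0 m³/s, occurring at the reading for t = 8 h.

Q_p = 68.0 m³/s at t = 8 h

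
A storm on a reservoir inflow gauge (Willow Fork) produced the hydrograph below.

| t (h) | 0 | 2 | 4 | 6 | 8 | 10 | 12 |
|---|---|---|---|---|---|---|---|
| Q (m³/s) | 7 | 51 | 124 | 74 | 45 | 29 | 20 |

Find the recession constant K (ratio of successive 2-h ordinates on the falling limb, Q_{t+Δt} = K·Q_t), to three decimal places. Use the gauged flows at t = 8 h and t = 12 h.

K ≈ 0.667

Using the recession-limb readings at t = 8 h and t = 12 h: Q falls from 45 to 20 m³/s over 2 intervals.
K = (Q₂/Q₁)^(1/2) = (20/45)^(1/2) = 0.667.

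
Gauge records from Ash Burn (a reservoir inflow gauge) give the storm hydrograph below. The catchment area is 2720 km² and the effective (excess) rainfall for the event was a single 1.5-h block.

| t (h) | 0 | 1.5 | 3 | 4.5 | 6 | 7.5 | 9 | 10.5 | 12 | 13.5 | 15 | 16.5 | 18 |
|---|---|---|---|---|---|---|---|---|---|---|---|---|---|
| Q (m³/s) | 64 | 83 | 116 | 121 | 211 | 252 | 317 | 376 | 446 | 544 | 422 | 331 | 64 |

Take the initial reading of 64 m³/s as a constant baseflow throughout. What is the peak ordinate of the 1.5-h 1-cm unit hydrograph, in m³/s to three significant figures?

U_p ≈ 961 m³/s

Direct runoff: 0.0, 19.0, 52.0, 57.0, 147.0, 188.0, 253.0, 312.0, 382.0, 480.0, 358.0, 267.0, 0.0 m³/s; ΣQ_DR = 2515 m³/s, peak = 480.0 m³/s.
Runoff depth d = ΣQ_DR·Δt / A = 2515 × 5400 / (2720 km²) = 4.993 mm.
The 1-cm UH is the DRH scaled by (10 mm)/d, so U_p = 480.0 × 10/4.993 = 961 m³/s.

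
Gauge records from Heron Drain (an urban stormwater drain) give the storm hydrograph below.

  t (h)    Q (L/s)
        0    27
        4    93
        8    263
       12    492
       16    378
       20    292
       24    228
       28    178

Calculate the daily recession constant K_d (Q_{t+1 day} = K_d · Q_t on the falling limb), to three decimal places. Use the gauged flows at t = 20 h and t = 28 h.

Between t = 20 h and t = 28 h the flow falls from 292 to 178 L/s over 2×4 h = 8 h.
Per-interval ratio K = (178/292)^(1/2) = 0.7808; K_d = K^(24/4) = 0.227.

K_d ≈ 0.227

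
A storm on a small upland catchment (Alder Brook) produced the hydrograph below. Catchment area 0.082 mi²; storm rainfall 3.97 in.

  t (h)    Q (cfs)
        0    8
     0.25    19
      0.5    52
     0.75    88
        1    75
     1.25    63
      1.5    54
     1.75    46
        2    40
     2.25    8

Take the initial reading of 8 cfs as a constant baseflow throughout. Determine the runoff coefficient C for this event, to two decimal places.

C ≈ 0.44

ΣQ_DR = 373.0 cfs; V = ΣQ_DR·Δt = 3.357 × 10^5 ft³.
Runoff depth d = V / A = 1.762 in.
C = d / P = 1.762 / 3.97 = 0.44.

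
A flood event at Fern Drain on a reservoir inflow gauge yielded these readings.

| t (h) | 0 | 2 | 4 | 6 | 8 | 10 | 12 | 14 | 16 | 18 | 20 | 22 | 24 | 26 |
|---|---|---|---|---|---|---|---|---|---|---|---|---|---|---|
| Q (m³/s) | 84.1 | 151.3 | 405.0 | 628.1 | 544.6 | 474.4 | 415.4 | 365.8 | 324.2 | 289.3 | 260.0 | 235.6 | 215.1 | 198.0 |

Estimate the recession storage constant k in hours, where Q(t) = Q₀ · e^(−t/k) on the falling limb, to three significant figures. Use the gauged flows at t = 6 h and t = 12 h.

k ≈ 14.5 h

On the falling limb, Q drops from 628.1 to 415.4 m³/s between t = 6 h and t = 12 h (Δt = 6 h).
k = −Δt / ln(Q₂/Q₁) = −6 / ln(415.4/628.1) = 14.5 h.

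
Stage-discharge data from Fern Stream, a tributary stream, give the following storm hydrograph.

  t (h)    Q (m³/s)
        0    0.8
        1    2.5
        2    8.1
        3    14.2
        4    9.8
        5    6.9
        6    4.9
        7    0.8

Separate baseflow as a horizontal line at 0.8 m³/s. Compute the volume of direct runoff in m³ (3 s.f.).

V ≈ 1.50 × 10^5 m³

Direct-runoff ordinates (Q − Q_b): 0.0, 1.7, 7.3, 13.4, 9.0, 6.1, 4.1, 0.0 m³/s.
ΣQ_DR = 41.60 m³/s.
With Δt = 1 h = 3600 s, V = ΣQ_DR · Δt = 41.60 × 3600 = 1.50 × 10^5 m³.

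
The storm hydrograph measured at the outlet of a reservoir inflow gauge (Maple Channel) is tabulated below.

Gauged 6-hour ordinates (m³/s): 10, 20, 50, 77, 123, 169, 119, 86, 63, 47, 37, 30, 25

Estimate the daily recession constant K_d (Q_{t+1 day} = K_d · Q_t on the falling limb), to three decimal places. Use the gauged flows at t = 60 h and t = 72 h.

Between t = 60 h and t = 72 h the flow falls from 37 to 25 m³/s over 2×6 h = 12 h.
Per-interval ratio K = (25/37)^(1/2) = 0.8220; K_d = K^(24/6) = 0.457.

K_d ≈ 0.457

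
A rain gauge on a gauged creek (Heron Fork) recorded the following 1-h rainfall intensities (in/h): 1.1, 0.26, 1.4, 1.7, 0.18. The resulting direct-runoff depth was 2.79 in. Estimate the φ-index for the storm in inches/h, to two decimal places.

φ ≈ 0.47 in/h

Only the 3 blocks with intensity above φ contribute runoff: 1.1, 1.4, 1.7 in/h.
Σ(I−φ)·Δt = d  ⇒  (1.1+1.4+1.7 − 3φ)·1 = 2.79
φ = (4.200 − 2.79/1) / 3 = 0.47 in/h.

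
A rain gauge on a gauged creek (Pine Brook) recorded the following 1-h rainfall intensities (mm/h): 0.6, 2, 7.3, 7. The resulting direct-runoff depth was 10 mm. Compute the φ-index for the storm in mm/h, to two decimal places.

φ ≈ 2.15 mm/h

Only the 2 blocks with intensity above φ contribute runoff: 7.3, 7 mm/h.
Σ(I−φ)·Δt = d  ⇒  (7.3+7 − 2φ)·1 = 10
φ = (14.30 − 10/1) / 2 = 2.15 mm/h.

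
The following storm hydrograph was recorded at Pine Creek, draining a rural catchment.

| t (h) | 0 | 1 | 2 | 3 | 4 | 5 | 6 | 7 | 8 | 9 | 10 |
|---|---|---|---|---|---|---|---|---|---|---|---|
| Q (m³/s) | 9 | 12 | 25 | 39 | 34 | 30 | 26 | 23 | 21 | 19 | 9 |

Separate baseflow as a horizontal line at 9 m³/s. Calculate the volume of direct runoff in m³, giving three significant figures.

Direct-runoff ordinates (Q − Q_b): 0.0, 3.0, 16.0, 30.0, 25.0, 21.0, 17.0, 14.0, 12.0, 10.0, 0.0 m³/s.
ΣQ_DR = 148.0 m³/s.
With Δt = 1 h = 3600 s, V = ΣQ_DR · Δt = 148.0 × 3600 = 5.33 × 10^5 m³.

V ≈ 5.33 × 10^5 m³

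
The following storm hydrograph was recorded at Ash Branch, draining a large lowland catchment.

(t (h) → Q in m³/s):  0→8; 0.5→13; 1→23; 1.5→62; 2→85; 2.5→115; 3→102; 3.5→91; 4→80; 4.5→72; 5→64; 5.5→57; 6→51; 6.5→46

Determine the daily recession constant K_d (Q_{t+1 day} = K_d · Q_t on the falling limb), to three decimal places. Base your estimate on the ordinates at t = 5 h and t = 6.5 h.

Between t = 5 h and t = 6.5 h the flow falls from 64 to 46 m³/s over 3×0.5 h = 1.5 h.
Per-interval ratio K = (46/64)^(1/3) = 0.8958; K_d = K^(24/0.5) = 0.005.

K_d ≈ 0.005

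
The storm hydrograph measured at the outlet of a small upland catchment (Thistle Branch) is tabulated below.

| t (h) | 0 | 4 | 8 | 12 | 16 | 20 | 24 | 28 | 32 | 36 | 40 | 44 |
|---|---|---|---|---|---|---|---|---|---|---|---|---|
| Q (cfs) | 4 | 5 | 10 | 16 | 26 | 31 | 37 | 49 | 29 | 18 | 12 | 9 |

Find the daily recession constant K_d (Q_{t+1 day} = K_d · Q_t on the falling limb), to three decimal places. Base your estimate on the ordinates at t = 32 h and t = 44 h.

Between t = 32 h and t = 44 h the flow falls from 29 to 9 cfs over 3×4 h = 12 h.
Per-interval ratio K = (9/29)^(1/3) = 0.6770; K_d = K^(24/4) = 0.096.

K_d ≈ 0.096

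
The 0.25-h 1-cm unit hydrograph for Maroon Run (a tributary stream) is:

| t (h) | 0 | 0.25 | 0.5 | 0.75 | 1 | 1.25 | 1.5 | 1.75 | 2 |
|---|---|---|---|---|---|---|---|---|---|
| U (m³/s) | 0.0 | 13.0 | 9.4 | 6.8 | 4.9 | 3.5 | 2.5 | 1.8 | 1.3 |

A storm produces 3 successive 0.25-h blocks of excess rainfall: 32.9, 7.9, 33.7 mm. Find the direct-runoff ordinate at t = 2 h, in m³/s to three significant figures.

By discrete convolution, Q_j = Σ (P_i / 10 mm) · U_{j−i}.
At t = 2 h (j=8): Q = (32.9/10)·1.3 + (7.9/10)·1.8 + (33.7/10)·2.5 = 14.1 m³/s.

Q ≈ 14.1 m³/s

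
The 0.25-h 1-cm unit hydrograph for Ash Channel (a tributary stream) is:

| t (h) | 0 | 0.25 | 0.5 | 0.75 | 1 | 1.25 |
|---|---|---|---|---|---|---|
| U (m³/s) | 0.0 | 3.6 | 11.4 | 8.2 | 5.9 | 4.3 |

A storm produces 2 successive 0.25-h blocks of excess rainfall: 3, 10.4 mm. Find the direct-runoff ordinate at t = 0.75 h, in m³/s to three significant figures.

By discrete convolution, Q_j = Σ (P_i / 10 mm) · U_{j−i}.
At t = 0.75 h (j=3): Q = (3/10)·8.2 + (10.4/10)·11.4 = 14.3 m³/s.

Q ≈ 14.3 m³/s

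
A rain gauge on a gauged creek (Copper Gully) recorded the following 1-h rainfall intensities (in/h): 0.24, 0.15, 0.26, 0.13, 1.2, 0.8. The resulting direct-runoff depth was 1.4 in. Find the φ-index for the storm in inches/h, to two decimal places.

φ ≈ 0.30 in/h

Only the 2 blocks with intensity above φ contribute runoff: 1.2, 0.8 in/h.
Σ(I−φ)·Δt = d  ⇒  (1.2+0.8 − 2φ)·1 = 1.4
φ = (2.000 − 1.4/1) / 2 = 0.30 in/h.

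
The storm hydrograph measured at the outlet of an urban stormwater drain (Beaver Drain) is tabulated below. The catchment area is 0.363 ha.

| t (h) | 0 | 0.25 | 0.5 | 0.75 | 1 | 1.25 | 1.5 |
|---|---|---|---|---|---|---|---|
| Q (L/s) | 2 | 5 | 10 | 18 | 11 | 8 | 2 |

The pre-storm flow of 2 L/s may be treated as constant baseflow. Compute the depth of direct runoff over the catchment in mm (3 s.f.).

Direct runoff: 0.0, 3.0, 8.0, 16.0, 9.0, 6.0, 0.0 L/s; ΣQ_DR = 42.00 L/s.
V = ΣQ_DR · Δt = 42.00 × 900 s = 37800 L.
Over A = 0.363 ha, depth = V / A = 10.4 mm.

d ≈ 10.4 mm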